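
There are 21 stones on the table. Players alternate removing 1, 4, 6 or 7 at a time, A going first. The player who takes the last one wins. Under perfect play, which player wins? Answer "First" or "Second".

Compute winning (W) and losing (L) positions by backward induction:
i:   0  1  2  3  4  5  6  7  8  9 10 11 12 13 14 15 16 17 18 19 20 21
     L  W  L  W  W  L  W  W  W  W  L  W  W  L  W  L  W  W  L  W  W  W
Position 21 is W, so the first player wins.

First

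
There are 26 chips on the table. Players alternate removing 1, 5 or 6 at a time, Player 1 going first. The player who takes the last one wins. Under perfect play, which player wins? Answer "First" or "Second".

Compute winning (W) and losing (L) positions by backward induction:
i:   0  1  2  3  4  5  6  7  8  9 10 11 12 13 14 15 16 17 18 19 20 21 22 23 24 25 26
     L  W  L  W  L  W  W  W  W  W  W  L  W  L  W  L  W  W  W  W  W  W  L  W  L  W  L
Position 26 is L, so the second player wins.

Second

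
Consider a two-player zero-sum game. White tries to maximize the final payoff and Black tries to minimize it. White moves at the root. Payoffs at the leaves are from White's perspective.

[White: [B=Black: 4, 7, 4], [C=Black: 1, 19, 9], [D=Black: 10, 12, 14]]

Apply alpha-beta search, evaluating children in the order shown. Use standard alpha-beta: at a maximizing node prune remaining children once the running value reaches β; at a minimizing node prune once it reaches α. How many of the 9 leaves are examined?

B [α=-∞,β=+∞]: v=4
C [α=4,β=+∞]: v=1 after child 1 ≤ α → α-cutoff, skip 2
D [α=4,β=+∞]: v=10
Root [α=-∞,β=+∞]: v=10
Leaves evaluated: 7 of 9.

7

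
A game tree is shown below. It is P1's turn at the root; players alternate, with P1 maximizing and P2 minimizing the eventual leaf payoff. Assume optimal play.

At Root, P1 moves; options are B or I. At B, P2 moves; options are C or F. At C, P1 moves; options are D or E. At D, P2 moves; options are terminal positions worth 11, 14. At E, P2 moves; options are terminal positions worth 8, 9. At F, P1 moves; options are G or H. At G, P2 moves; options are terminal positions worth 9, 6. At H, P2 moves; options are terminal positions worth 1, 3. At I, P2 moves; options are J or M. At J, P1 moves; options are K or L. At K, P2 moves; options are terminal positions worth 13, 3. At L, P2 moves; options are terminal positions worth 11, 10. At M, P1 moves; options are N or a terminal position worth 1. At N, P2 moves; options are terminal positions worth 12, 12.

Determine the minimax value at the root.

10

D (P2): min(11, 14) = 11
E (P2): min(8, 9) = 8
C (P1): max(11, 8) = 11
G (P2): min(9, 6) = 6
H (P2): min(1, 3) = 1
F (P1): max(6, 1) = 6
B (P2): min(11, 6) = 6
K (P2): min(13, 3) = 3
L (P2): min(11, 10) = 10
J (P1): max(3, 10) = 10
N (P2): min(12, 12) = 12
M (P1): max(12, 1) = 12
I (P2): min(10, 12) = 10
Root (P1): max(6, 10) = 10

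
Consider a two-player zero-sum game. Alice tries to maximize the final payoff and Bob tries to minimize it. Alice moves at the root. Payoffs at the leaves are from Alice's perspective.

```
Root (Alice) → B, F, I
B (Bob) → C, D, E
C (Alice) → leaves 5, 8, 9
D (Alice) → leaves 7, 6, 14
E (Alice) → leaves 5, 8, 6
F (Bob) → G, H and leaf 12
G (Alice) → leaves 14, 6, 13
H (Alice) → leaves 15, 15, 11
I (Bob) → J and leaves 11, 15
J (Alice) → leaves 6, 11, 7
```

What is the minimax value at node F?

12

G: max(14, 6, 13) = 14
H: max(15, 15, 11) = 15
F: min(14, 15, 12) = 12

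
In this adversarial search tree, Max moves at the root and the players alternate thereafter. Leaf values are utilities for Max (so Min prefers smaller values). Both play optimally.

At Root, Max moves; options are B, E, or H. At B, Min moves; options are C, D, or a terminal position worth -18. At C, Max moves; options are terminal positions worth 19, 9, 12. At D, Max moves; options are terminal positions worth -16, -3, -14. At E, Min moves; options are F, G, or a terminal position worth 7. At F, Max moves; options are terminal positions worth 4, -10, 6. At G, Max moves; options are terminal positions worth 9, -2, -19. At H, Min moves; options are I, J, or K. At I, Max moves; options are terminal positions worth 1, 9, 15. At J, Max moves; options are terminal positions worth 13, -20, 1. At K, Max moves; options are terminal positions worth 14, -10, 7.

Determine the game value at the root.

C (Max): max(19, 9, 12) = 19
D (Max): max(-16, -3, -14) = -3
B (Min): min(19, -3, -18) = -18
F (Max): max(4, -10, 6) = 6
G (Max): max(9, -2, -19) = 9
E (Min): min(6, 9, 7) = 6
I (Max): max(1, 9, 15) = 15
J (Max): max(13, -20, 1) = 13
K (Max): max(14, -10, 7) = 14
H (Min): min(15, 13, 14) = 13
Root (Max): max(-18, 6, 13) = 13

13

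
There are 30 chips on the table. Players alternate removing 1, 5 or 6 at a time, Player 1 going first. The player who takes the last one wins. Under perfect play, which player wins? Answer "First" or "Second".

Mark each pile size as W (mover wins) or L (mover loses):
i:   0  1  2  3  4  5  6  7  8  9 10 11 12 13 14 15 16 17 18 19 20 21 22 23 24 25 26 27 28 29 30
     L  W  L  W  L  W  W  W  W  W  W  L  W  L  W  L  W  W  W  W  W  W  L  W  L  W  L  W  W  W  W
Position 30 is W, so the first player wins.

First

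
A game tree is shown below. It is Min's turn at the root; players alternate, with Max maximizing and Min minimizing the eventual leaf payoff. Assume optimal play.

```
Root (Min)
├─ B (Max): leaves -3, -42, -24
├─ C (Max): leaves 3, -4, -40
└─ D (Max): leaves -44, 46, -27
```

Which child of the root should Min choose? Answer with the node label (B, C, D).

B (Max): max(-3, -42, -24) = -3
C (Max): max(3, -4, -40) = 3
D (Max): max(-44, 46, -27) = 46
Root (Min): min(-3, 3, 46) = -3
Min picks the child with the lowest value: B (value -3).

B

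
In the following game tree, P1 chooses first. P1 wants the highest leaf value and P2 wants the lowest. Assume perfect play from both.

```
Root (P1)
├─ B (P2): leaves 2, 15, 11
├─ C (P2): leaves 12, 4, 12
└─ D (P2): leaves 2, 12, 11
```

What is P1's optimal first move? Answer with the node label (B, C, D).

C

B (P2): min(2, 15, 11) = 2
C (P2): min(12, 4, 12) = 4
D (P2): min(2, 12, 11) = 2
Root (P1): max(2, 4, 2) = 4
P1 picks the child with the highest value: C (value 4).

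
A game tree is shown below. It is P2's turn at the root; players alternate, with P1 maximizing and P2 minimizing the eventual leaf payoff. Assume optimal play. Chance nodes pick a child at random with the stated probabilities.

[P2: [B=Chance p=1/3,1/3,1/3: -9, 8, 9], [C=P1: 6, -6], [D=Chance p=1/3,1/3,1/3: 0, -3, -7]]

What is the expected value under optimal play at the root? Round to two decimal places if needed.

-3.33

B (Chance): 1/3·-9 + 1/3·8 + 1/3·9 = 2.67
C (P1): max(6, -6) = 6
D (Chance): 1/3·0 + 1/3·-3 + 1/3·-7 = -3.33
Root (P2): min(2.67, 6, -3.33) = -3.33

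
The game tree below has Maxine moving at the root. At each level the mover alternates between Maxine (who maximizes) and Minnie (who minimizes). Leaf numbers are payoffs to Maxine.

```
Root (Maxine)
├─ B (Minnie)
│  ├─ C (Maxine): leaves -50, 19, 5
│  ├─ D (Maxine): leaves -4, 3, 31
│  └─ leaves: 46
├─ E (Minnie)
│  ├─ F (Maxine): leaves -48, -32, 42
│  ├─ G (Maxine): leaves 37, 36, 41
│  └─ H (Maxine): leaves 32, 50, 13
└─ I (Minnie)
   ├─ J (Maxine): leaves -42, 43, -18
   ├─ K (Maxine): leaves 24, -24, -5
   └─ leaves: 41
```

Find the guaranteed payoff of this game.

C (Maxine): max(-50, 19, 5) = 19
D (Maxine): max(-4, 3, 31) = 31
B (Minnie): min(19, 31, 46) = 19
F (Maxine): max(-48, -32, 42) = 42
G (Maxine): max(37, 36, 41) = 41
H (Maxine): max(32, 50, 13) = 50
E (Minnie): min(42, 41, 50) = 41
J (Maxine): max(-42, 43, -18) = 43
K (Maxine): max(24, -24, -5) = 24
I (Minnie): min(43, 24, 41) = 24
Root (Maxine): max(19, 41, 24) = 41

41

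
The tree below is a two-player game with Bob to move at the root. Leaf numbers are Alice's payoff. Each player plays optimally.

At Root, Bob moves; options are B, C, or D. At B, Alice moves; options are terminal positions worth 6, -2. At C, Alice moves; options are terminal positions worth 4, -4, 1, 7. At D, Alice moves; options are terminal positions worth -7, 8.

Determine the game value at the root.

6

B (Alice): max(6, -2) = 6
C (Alice): max(4, -4, 1, 7) = 7
D (Alice): max(-7, 8) = 8
Root (Bob): min(6, 7, 8) = 6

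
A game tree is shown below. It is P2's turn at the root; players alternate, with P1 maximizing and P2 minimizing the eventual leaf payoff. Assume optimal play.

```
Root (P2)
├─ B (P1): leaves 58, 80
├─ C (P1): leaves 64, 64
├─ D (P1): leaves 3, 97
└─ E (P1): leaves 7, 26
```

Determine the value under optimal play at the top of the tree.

B (P1): max(58, 80) = 80
C (P1): max(64, 64) = 64
D (P1): max(3, 97) = 97
E (P1): max(7, 26) = 26
Root (P2): min(80, 64, 97, 26) = 26

26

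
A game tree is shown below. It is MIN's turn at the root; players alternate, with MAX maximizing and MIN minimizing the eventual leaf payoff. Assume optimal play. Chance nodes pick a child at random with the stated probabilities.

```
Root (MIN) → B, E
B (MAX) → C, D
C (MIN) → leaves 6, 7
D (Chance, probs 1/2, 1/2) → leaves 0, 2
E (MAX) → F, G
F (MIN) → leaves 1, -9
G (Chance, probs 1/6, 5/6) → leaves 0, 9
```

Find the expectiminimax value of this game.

C (MIN): min(6, 7) = 6
D (Chance): 1/2·0 + 1/2·2 = 1
B (MAX): max(6, 1) = 6
F (MIN): min(1, -9) = -9
G (Chance): 1/6·0 + 5/6·9 = 7.5
E (MAX): max(-9, 7.5) = 7.5
Root (MIN): min(6, 7.5) = 6

6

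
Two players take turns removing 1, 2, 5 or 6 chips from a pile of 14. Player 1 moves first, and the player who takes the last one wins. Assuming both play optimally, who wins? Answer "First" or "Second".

Mark each pile size as W (mover wins) or L (mover loses):
i:   0  1  2  3  4  5  6  7  8  9 10 11 12 13 14
     L  W  W  L  W  W  W  L  W  W  L  W  W  W  L
Position 14 is L, so the second player wins.

Second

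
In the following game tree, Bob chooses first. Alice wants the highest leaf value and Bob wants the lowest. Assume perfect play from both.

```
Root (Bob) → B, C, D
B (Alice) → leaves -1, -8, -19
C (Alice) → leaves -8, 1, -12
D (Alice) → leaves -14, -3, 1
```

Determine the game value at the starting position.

-1

B (Alice): max(-1, -8, -19) = -1
C (Alice): max(-8, 1, -12) = 1
D (Alice): max(-14, -3, 1) = 1
Root (Bob): min(-1, 1, 1) = -1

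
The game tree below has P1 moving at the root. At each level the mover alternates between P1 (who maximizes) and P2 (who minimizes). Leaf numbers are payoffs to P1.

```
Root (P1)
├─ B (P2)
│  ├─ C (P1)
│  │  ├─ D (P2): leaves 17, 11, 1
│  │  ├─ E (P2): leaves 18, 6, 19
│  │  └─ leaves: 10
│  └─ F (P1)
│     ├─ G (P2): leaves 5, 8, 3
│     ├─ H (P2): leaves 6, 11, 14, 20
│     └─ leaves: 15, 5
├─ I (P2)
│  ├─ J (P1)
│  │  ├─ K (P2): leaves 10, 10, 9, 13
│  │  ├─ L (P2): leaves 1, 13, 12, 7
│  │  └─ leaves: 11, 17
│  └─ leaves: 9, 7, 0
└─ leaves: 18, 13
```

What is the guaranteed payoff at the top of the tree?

D (P2): min(17, 11, 1) = 1
E (P2): min(18, 6, 19) = 6
C (P1): max(1, 6, 10) = 10
G (P2): min(5, 8, 3) = 3
H (P2): min(6, 11, 14, 20) = 6
F (P1): max(3, 6, 15, 5) = 15
B (P2): min(10, 15) = 10
K (P2): min(10, 10, 9, 13) = 9
L (P2): min(1, 13, 12, 7) = 1
J (P1): max(9, 1, 11, 17) = 17
I (P2): min(17, 9, 7, 0) = 0
Root (P1): max(10, 0, 18, 13) = 18

18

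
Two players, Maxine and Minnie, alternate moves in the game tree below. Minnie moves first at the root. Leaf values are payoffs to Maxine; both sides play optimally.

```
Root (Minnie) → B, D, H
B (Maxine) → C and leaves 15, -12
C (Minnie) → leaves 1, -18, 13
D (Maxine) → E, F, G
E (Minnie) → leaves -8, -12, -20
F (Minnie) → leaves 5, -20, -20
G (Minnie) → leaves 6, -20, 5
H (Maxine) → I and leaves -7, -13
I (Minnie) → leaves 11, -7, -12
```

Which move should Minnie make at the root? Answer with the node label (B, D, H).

D

C (Minnie): min(1, -18, 13) = -18
B (Maxine): max(-18, 15, -12) = 15
E (Minnie): min(-8, -12, -20) = -20
F (Minnie): min(5, -20, -20) = -20
G (Minnie): min(6, -20, 5) = -20
D (Maxine): max(-20, -20, -20) = -20
I (Minnie): min(11, -7, -12) = -12
H (Maxine): max(-12, -7, -13) = -7
Root (Minnie): min(15, -20, -7) = -20
Minnie picks the child with the lowest value: D (value -20).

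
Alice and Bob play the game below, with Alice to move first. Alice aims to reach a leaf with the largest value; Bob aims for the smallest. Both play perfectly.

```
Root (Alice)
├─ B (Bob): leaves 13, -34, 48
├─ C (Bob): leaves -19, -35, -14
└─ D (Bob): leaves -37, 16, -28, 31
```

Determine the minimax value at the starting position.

B (Bob): min(13, -34, 48) = -34
C (Bob): min(-19, -35, -14) = -35
D (Bob): min(-37, 16, -28, 31) = -37
Root (Alice): max(-34, -35, -37) = -34

-34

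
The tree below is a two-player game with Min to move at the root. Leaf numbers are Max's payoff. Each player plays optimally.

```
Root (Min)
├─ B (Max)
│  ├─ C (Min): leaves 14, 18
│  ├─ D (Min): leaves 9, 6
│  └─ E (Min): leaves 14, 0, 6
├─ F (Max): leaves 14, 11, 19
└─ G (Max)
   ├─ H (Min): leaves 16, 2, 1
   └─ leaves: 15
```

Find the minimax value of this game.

14

C (Min): min(14, 18) = 14
D (Min): min(9, 6) = 6
E (Min): min(14, 0, 6) = 0
B (Max): max(14, 6, 0) = 14
F (Max): max(14, 11, 19) = 19
H (Min): min(16, 2, 1) = 1
G (Max): max(1, 15) = 15
Root (Min): min(14, 19, 15) = 14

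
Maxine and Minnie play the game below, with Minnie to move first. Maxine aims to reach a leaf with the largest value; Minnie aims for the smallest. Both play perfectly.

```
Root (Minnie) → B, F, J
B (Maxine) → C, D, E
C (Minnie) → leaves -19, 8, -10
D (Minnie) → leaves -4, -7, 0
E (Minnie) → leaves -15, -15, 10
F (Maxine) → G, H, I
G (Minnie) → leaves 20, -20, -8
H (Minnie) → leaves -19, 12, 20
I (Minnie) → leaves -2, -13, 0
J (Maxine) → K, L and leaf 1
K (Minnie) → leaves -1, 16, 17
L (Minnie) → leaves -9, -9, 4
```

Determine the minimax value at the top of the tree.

C (Minnie): min(-19, 8, -10) = -19
D (Minnie): min(-4, -7, 0) = -7
E (Minnie): min(-15, -15, 10) = -15
B (Maxine): max(-19, -7, -15) = -7
G (Minnie): min(20, -20, -8) = -20
H (Minnie): min(-19, 12, 20) = -19
I (Minnie): min(-2, -13, 0) = -13
F (Maxine): max(-20, -19, -13) = -13
K (Minnie): min(-1, 16, 17) = -1
L (Minnie): min(-9, -9, 4) = -9
J (Maxine): max(-1, -9, 1) = 1
Root (Minnie): min(-7, -13, 1) = -13

-13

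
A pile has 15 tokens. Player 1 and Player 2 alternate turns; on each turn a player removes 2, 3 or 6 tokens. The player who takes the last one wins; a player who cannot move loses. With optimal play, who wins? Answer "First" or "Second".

First

W/L table (W = player to move can force a win):
i:   0  1  2  3  4  5  6  7  8  9 10 11 12 13 14 15
     L  L  W  W  W  L  W  W  W  L  L  W  W  W  L  W
Position 15 is W, so the first player wins.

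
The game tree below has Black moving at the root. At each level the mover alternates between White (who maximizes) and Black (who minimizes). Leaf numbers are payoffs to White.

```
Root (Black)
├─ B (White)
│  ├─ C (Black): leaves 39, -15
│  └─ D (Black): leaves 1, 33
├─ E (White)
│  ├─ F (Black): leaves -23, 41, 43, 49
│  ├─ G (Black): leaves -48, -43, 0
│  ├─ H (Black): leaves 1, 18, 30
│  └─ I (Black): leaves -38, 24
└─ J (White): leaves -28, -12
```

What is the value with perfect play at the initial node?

C (Black): min(39, -15) = -15
D (Black): min(1, 33) = 1
B (White): max(-15, 1) = 1
F (Black): min(-23, 41, 43, 49) = -23
G (Black): min(-48, -43, 0) = -48
H (Black): min(1, 18, 30) = 1
I (Black): min(-38, 24) = -38
E (White): max(-23, -48, 1, -38) = 1
J (White): max(-28, -12) = -12
Root (Black): min(1, 1, -12) = -12

-12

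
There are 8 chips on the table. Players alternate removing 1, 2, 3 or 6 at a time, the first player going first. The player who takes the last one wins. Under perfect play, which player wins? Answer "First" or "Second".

Second

Compute winning (W) and losing (L) positions by backward induction:
i:   0  1  2  3  4  5  6  7  8
     L  W  W  W  L  W  W  W  L
Position 8 is L, so the second player wins.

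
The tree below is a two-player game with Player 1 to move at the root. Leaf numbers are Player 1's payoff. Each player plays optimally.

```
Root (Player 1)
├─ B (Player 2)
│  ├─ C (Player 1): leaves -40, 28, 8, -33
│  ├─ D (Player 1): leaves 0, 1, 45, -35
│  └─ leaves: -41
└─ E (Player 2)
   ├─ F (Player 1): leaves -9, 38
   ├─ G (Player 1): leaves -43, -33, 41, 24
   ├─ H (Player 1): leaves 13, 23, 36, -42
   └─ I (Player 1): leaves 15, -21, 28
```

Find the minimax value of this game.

28

C (Player 1): max(-40, 28, 8, -33) = 28
D (Player 1): max(0, 1, 45, -35) = 45
B (Player 2): min(28, 45, -41) = -41
F (Player 1): max(-9, 38) = 38
G (Player 1): max(-43, -33, 41, 24) = 41
H (Player 1): max(13, 23, 36, -42) = 36
I (Player 1): max(15, -21, 28) = 28
E (Player 2): min(38, 41, 36, 28) = 28
Root (Player 1): max(-41, 28) = 28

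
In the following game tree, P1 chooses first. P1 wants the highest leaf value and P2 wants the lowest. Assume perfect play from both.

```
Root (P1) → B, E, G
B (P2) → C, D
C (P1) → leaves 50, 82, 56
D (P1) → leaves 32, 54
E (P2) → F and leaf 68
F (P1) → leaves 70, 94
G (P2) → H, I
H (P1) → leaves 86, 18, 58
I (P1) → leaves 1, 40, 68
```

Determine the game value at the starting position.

68

C (P1): max(50, 82, 56) = 82
D (P1): max(32, 54) = 54
B (P2): min(82, 54) = 54
F (P1): max(70, 94) = 94
E (P2): min(94, 68) = 68
H (P1): max(86, 18, 58) = 86
I (P1): max(1, 40, 68) = 68
G (P2): min(86, 68) = 68
Root (P1): max(54, 68, 68) = 68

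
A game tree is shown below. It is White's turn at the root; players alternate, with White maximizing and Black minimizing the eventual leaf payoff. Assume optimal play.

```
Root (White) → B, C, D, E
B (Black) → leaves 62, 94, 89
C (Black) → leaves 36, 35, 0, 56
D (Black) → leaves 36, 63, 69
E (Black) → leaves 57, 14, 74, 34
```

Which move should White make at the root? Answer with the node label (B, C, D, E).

B (Black): min(62, 94, 89) = 62
C (Black): min(36, 35, 0, 56) = 0
D (Black): min(36, 63, 69) = 36
E (Black): min(57, 14, 74, 34) = 14
Root (White): max(62, 0, 36, 14) = 62
White picks the child with the highest value: B (value 62).

B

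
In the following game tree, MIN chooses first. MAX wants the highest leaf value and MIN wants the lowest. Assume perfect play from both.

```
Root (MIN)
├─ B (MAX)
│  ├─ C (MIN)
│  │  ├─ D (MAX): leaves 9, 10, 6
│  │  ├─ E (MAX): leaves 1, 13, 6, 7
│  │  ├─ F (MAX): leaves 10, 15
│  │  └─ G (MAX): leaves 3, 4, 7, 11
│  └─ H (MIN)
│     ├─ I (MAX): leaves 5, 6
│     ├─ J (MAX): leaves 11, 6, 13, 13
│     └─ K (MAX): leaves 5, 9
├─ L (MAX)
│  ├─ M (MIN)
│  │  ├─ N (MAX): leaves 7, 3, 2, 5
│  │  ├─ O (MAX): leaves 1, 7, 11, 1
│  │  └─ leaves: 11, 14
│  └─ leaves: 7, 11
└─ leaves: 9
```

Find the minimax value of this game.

9

D (MAX): max(9, 10, 6) = 10
E (MAX): max(1, 13, 6, 7) = 13
F (MAX): max(10, 15) = 15
G (MAX): max(3, 4, 7, 11) = 11
C (MIN): min(10, 13, 15, 11) = 10
I (MAX): max(5, 6) = 6
J (MAX): max(11, 6, 13, 13) = 13
K (MAX): max(5, 9) = 9
H (MIN): min(6, 13, 9) = 6
B (MAX): max(10, 6) = 10
N (MAX): max(7, 3, 2, 5) = 7
O (MAX): max(1, 7, 11, 1) = 11
M (MIN): min(7, 11, 11, 14) = 7
L (MAX): max(7, 7, 11) = 11
Root (MIN): min(10, 11, 9) = 9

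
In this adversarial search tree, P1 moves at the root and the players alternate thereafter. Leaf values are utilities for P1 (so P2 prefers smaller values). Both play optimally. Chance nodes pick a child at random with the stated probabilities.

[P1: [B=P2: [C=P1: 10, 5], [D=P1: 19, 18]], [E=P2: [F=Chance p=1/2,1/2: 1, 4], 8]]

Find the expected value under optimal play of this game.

10

C (P1): max(10, 5) = 10
D (P1): max(19, 18) = 19
B (P2): min(10, 19) = 10
F (Chance): 1/2·1 + 1/2·4 = 2.5
E (P2): min(2.5, 8) = 2.5
Root (P1): max(10, 2.5) = 10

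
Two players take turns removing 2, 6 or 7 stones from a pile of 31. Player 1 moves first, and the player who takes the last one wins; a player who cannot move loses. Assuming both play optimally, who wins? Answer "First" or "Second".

Second

W/L table (W = player to move can force a win):
i:   0  1  2  3  4  5  6  7  8  9 10 11 12 13 14 15 16 17 18 19 20 21 22 23 24 25 26 27 28 29 30 31
     L  L  W  W  L  L  W  W  W  L  W  W  W  L  L  W  W  L  L  W  W  W  L  W  W  W  L  L  W  W  L  L
Position 31 is L, so the second player wins.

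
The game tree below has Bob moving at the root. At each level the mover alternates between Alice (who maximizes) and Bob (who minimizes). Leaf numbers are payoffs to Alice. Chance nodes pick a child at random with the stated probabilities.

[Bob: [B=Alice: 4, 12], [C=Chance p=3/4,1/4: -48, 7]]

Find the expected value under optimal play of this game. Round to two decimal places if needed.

-34.25

B (Alice): max(4, 12) = 12
C (Chance): 3/4·-48 + 1/4·7 = -34.25
Root (Bob): min(12, -34.25) = -34.25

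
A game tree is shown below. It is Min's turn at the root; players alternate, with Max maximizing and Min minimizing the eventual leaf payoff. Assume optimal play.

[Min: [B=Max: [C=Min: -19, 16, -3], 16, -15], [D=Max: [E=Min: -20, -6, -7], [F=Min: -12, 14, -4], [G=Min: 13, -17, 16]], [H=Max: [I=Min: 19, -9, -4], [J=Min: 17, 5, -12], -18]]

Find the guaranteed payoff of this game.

C (Min): min(-19, 16, -3) = -19
B (Max): max(-19, 16, -15) = 16
E (Min): min(-20, -6, -7) = -20
F (Min): min(-12, 14, -4) = -12
G (Min): min(13, -17, 16) = -17
D (Max): max(-20, -12, -17) = -12
I (Min): min(19, -9, -4) = -9
J (Min): min(17, 5, -12) = -12
H (Max): max(-9, -12, -18) = -9
Root (Min): min(16, -12, -9) = -12

-12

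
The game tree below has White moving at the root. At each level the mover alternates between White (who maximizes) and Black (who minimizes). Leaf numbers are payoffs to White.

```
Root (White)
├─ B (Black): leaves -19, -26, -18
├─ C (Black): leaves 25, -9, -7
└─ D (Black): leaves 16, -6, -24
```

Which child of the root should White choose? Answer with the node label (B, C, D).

C

B (Black): min(-19, -26, -18) = -26
C (Black): min(25, -9, -7) = -9
D (Black): min(16, -6, -24) = -24
Root (White): max(-26, -9, -24) = -9
White picks the child with the highest value: C (value -9).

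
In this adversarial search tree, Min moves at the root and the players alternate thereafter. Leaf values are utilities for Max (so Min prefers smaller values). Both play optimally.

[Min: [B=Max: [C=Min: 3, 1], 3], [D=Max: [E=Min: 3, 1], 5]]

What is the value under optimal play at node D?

E: min(3, 1) = 1
D: max(1, 5) = 5

5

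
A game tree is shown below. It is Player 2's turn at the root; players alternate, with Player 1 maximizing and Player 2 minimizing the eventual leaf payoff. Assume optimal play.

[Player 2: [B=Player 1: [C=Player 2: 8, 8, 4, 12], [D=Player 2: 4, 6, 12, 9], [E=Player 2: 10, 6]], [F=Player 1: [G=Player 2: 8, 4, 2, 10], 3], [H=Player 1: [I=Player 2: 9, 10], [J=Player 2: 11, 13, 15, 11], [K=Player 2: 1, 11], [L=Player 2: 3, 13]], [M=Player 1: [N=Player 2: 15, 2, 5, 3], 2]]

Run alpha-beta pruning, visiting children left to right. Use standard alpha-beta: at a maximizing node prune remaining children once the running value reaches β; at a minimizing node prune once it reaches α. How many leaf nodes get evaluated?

19

C [α=-∞,β=+∞]: v=4
D [α=4,β=+∞]: v=4 after child 1 ≤ α → α-cutoff, skip 3
E [α=4,β=+∞]: v=6
B [α=-∞,β=+∞]: v=6
G [α=-∞,β=6]: v=2
F [α=-∞,β=6]: v=3
I [α=-∞,β=3]: v=9
H [α=-∞,β=3]: v=9 after child 1 ≥ β → β-cutoff, skip 3
N [α=-∞,β=3]: v=2
M [α=-∞,β=3]: v=2
Root [α=-∞,β=+∞]: v=2
Leaves evaluated: 19 of 30.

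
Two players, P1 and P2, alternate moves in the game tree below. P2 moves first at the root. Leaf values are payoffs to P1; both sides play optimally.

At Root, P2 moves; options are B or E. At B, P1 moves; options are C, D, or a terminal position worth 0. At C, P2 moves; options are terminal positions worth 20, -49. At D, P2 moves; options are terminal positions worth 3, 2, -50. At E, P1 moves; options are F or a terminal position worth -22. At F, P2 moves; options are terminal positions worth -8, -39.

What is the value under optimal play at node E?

-22

F: min(-8, -39) = -39
E: max(-39, -22) = -22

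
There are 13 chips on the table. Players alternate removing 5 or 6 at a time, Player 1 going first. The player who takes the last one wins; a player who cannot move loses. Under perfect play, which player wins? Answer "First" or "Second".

i:   0  1  2  3  4  5  6  7  8  9 10 11 12 13
     L  L  L  L  L  W  W  W  W  W  W  L  L  L
Position 13 is L, so the second player wins.

Second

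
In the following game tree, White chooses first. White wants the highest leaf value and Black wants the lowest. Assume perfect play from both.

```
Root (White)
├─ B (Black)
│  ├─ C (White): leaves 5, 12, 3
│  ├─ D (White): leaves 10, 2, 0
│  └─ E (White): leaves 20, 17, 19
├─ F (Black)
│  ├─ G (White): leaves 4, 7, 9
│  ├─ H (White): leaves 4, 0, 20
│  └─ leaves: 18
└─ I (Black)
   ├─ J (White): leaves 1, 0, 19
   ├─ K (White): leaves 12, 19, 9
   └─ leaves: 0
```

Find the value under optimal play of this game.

10

C (White): max(5, 12, 3) = 12
D (White): max(10, 2, 0) = 10
E (White): max(20, 17, 19) = 20
B (Black): min(12, 10, 20) = 10
G (White): max(4, 7, 9) = 9
H (White): max(4, 0, 20) = 20
F (Black): min(9, 20, 18) = 9
J (White): max(1, 0, 19) = 19
K (White): max(12, 19, 9) = 19
I (Black): min(19, 19, 0) = 0
Root (White): max(10, 9, 0) = 10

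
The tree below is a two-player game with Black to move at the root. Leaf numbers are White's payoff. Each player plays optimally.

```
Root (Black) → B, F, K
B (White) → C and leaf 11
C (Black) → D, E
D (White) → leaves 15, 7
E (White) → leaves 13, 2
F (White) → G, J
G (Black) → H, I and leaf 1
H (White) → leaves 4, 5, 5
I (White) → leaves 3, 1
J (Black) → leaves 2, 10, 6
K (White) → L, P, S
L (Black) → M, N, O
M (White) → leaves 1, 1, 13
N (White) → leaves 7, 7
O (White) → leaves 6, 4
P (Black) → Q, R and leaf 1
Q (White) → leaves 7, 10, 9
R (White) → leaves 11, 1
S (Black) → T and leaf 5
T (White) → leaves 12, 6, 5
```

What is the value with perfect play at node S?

5

T: max(12, 6, 5) = 12
S: min(12, 5) = 5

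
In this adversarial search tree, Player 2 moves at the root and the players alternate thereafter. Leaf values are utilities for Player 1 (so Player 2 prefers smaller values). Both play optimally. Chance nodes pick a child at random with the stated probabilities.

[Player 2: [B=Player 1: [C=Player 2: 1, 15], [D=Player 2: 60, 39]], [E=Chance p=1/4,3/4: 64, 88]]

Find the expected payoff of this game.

39

C (Player 2): min(1, 15) = 1
D (Player 2): min(60, 39) = 39
B (Player 1): max(1, 39) = 39
E (Chance): 1/4·64 + 3/4·88 = 82
Root (Player 2): min(39, 82) = 39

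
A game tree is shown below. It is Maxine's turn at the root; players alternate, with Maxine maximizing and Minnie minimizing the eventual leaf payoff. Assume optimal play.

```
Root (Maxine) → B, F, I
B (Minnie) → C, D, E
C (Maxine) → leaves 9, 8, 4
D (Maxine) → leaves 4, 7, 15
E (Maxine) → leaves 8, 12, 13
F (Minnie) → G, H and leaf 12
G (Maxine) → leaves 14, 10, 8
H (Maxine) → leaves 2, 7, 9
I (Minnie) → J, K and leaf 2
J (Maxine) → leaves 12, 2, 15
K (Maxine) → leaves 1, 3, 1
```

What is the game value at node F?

9

G: max(14, 10, 8) = 14
H: max(2, 7, 9) = 9
F: min(14, 9, 12) = 9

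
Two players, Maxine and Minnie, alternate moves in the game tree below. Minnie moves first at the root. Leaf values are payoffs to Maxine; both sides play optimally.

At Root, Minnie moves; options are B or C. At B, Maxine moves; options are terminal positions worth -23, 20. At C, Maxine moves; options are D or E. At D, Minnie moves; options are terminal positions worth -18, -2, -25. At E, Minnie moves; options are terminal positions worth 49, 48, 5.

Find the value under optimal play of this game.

5

B (Maxine): max(-23, 20) = 20
D (Minnie): min(-18, -2, -25) = -25
E (Minnie): min(49, 48, 5) = 5
C (Maxine): max(-25, 5) = 5
Root (Minnie): min(20, 5) = 5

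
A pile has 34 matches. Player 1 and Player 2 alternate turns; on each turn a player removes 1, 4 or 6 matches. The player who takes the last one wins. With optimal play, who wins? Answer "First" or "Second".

Compute winning (W) and losing (L) positions by backward induction:
i:   0  1  2  3  4  5  6  7  8  9 10 11 12 13 14 15 16 17 18 19 20 21 22 23 24 25 26 27 28 29 30 31 32 33 34
     L  W  L  W  W  L  W  L  W  W  L  W  L  W  W  L  W  L  W  W  L  W  L  W  W  L  W  L  W  W  L  W  L  W  W
Position 34 is W, so the first player wins.

First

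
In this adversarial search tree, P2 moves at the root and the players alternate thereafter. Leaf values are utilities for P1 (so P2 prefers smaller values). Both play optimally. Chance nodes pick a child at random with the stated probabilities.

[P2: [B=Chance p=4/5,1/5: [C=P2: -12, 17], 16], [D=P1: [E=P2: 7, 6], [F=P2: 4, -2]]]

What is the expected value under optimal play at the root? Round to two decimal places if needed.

-6.4

C (P2): min(-12, 17) = -12
B (Chance): 4/5·-12 + 1/5·16 = -6.4
E (P2): min(7, 6) = 6
F (P2): min(4, -2) = -2
D (P1): max(6, -2) = 6
Root (P2): min(-6.4, 6) = -6.4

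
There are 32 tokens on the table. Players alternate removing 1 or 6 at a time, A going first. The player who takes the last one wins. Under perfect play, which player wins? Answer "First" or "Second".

W/L table (W = player to move can force a win):
i:   0  1  2  3  4  5  6  7  8  9 10 11 12 13 14 15 16 17 18 19 20 21 22 23 24 25 26 27 28 29 30 31 32
     L  W  L  W  L  W  W  L  W  L  W  L  W  W  L  W  L  W  L  W  W  L  W  L  W  L  W  W  L  W  L  W  L
Position 32 is L, so the second player wins.

Second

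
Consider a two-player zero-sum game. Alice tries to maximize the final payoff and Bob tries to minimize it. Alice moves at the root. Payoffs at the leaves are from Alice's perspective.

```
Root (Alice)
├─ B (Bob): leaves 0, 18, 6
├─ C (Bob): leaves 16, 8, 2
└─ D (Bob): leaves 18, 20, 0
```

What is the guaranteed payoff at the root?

B (Bob): min(0, 18, 6) = 0
C (Bob): min(16, 8, 2) = 2
D (Bob): min(18, 20, 0) = 0
Root (Alice): max(0, 2, 0) = 2

2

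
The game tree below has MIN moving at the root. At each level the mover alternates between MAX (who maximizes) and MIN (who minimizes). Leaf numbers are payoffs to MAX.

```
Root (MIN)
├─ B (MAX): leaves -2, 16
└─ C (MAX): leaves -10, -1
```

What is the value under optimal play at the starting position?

B (MAX): max(-2, 16) = 16
C (MAX): max(-10, -1) = -1
Root (MIN): min(16, -1) = -1

-1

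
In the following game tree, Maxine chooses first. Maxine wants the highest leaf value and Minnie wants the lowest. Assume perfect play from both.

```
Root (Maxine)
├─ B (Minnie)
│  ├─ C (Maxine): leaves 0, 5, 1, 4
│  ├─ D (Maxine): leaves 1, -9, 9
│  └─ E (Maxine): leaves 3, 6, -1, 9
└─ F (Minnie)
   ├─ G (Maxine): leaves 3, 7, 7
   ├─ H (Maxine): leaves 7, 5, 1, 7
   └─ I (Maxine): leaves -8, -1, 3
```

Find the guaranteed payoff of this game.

C (Maxine): max(0, 5, 1, 4) = 5
D (Maxine): max(1, -9, 9) = 9
E (Maxine): max(3, 6, -1, 9) = 9
B (Minnie): min(5, 9, 9) = 5
G (Maxine): max(3, 7, 7) = 7
H (Maxine): max(7, 5, 1, 7) = 7
I (Maxine): max(-8, -1, 3) = 3
F (Minnie): min(7, 7, 3) = 3
Root (Maxine): max(5, 3) = 5

5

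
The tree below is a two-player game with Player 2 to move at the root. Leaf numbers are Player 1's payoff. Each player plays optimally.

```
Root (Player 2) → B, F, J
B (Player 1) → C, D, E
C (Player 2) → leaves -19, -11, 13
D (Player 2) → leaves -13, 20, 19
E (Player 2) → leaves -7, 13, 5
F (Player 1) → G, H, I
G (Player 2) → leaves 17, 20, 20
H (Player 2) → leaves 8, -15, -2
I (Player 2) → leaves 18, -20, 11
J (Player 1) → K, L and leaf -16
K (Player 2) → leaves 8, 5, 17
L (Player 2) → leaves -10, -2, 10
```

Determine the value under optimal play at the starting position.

C (Player 2): min(-19, -11, 13) = -19
D (Player 2): min(-13, 20, 19) = -13
E (Player 2): min(-7, 13, 5) = -7
B (Player 1): max(-19, -13, -7) = -7
G (Player 2): min(17, 20, 20) = 17
H (Player 2): min(8, -15, -2) = -15
I (Player 2): min(18, -20, 11) = -20
F (Player 1): max(17, -15, -20) = 17
K (Player 2): min(8, 5, 17) = 5
L (Player 2): min(-10, -2, 10) = -10
J (Player 1): max(5, -10, -16) = 5
Root (Player 2): min(-7, 17, 5) = -7

-7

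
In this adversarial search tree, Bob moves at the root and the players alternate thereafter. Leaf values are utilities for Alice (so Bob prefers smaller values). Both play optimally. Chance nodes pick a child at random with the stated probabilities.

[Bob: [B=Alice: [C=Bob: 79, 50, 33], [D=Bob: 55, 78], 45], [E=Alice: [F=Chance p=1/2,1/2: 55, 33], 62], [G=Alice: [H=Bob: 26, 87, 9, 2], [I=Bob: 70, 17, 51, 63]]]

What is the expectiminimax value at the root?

C (Bob): min(79, 50, 33) = 33
D (Bob): min(55, 78) = 55
B (Alice): max(33, 55, 45) = 55
F (Chance): 1/2·55 + 1/2·33 = 44
E (Alice): max(44, 62) = 62
H (Bob): min(26, 87, 9, 2) = 2
I (Bob): min(70, 17, 51, 63) = 17
G (Alice): max(2, 17) = 17
Root (Bob): min(55, 62, 17) = 17

17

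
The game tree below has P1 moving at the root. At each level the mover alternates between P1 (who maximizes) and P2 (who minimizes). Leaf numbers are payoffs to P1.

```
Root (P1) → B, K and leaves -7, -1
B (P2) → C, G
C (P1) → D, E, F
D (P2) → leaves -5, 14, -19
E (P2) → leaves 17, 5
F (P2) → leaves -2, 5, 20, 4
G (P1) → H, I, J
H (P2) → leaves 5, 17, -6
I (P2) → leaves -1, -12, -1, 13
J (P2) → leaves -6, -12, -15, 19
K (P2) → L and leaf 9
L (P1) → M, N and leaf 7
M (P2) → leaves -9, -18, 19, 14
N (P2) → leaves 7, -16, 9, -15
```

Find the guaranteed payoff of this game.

7

D (P2): min(-5, 14, -19) = -19
E (P2): min(17, 5) = 5
F (P2): min(-2, 5, 20, 4) = -2
C (P1): max(-19, 5, -2) = 5
H (P2): min(5, 17, -6) = -6
I (P2): min(-1, -12, -1, 13) = -12
J (P2): min(-6, -12, -15, 19) = -15
G (P1): max(-6, -12, -15) = -6
B (P2): min(5, -6) = -6
M (P2): min(-9, -18, 19, 14) = -18
N (P2): min(7, -16, 9, -15) = -16
L (P1): max(-18, -16, 7) = 7
K (P2): min(7, 9) = 7
Root (P1): max(-6, 7, -7, -1) = 7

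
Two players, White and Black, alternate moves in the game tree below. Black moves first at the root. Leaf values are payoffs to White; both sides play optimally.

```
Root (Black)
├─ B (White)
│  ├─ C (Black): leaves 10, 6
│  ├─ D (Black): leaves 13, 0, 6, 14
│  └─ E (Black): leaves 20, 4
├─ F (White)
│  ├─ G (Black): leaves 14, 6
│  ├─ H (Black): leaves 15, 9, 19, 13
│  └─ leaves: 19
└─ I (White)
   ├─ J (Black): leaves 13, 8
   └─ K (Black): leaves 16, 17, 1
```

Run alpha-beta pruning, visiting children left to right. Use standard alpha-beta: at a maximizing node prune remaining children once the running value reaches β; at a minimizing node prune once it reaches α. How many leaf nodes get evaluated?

C [α=-∞,β=+∞]: v=6
D [α=6,β=+∞]: v=0 after child 2 ≤ α → α-cutoff, skip 2
E [α=6,β=+∞]: v=4
B [α=-∞,β=+∞]: v=6
G [α=-∞,β=6]: v=6
F [α=-∞,β=6]: v=6 after child 1 ≥ β → β-cutoff, skip 2
J [α=-∞,β=6]: v=8
I [α=-∞,β=6]: v=8 after child 1 ≥ β → β-cutoff, skip 1
Root [α=-∞,β=+∞]: v=6
Leaves evaluated: 10 of 20.

10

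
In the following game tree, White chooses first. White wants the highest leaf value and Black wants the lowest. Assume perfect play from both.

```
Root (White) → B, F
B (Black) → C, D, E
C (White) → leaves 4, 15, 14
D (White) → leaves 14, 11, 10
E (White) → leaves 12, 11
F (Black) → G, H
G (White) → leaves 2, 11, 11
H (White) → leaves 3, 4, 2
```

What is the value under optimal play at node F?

G: max(2, 11, 11) = 11
H: max(3, 4, 2) = 4
F: min(11, 4) = 4

4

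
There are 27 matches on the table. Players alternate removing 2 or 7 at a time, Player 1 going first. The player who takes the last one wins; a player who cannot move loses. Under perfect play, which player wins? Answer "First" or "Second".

Second

i:   0  1  2  3  4  5  6  7  8  9 10 11 12 13 14 15 16 17 18 19 20 21 22 23 24 25 26 27
     L  L  W  W  L  L  W  W  W  L  L  W  W  L  L  W  W  W  L  L  W  W  L  L  W  W  W  L
Position 27 is L, so the second player wins.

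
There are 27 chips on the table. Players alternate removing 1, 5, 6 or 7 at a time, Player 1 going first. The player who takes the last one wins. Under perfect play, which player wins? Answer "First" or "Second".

Positions where the player to move wins (W) vs loses (L):
i:   0  1  2  3  4  5  6  7  8  9 10 11 12 13 14 15 16 17 18 19 20 21 22 23 24 25 26 27
     L  W  L  W  L  W  W  W  W  W  W  W  L  W  L  W  L  W  W  W  W  W  W  W  L  W  L  W
Position 27 is W, so the first player wins.

First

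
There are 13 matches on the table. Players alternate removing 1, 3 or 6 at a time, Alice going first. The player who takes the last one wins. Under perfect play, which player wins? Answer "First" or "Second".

Second

Compute winning (W) and losing (L) positions by backward induction:
i:   0  1  2  3  4  5  6  7  8  9 10 11 12 13
     L  W  L  W  L  W  W  W  W  L  W  L  W  L
Position 13 is L, so the second player wins.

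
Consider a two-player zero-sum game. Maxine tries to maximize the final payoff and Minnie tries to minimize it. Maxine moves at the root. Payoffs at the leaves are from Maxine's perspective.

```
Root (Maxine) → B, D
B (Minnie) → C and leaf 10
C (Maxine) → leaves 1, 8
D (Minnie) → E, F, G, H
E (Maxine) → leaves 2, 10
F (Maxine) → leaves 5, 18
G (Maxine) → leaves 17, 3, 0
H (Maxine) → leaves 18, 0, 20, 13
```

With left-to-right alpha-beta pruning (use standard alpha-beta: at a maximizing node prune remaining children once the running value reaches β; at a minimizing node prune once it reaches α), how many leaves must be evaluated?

C [α=-∞,β=+∞]: v=8
B [α=-∞,β=+∞]: v=8
E [α=8,β=+∞]: v=10
F [α=8,β=10]: v=18
G [α=8,β=10]: v=17 after child 1 ≥ β → β-cutoff, skip 2
H [α=8,β=10]: v=18 after child 1 ≥ β → β-cutoff, skip 3
D [α=8,β=+∞]: v=10
Root [α=-∞,β=+∞]: v=10
Leaves evaluated: 9 of 14.

9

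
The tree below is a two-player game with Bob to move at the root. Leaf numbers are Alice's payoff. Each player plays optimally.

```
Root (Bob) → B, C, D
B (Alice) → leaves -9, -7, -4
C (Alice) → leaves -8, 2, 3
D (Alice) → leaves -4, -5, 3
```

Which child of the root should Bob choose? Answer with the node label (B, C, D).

B

B (Alice): max(-9, -7, -4) = -4
C (Alice): max(-8, 2, 3) = 3
D (Alice): max(-4, -5, 3) = 3
Root (Bob): min(-4, 3, 3) = -4
Bob picks the child with the lowest value: B (value -4).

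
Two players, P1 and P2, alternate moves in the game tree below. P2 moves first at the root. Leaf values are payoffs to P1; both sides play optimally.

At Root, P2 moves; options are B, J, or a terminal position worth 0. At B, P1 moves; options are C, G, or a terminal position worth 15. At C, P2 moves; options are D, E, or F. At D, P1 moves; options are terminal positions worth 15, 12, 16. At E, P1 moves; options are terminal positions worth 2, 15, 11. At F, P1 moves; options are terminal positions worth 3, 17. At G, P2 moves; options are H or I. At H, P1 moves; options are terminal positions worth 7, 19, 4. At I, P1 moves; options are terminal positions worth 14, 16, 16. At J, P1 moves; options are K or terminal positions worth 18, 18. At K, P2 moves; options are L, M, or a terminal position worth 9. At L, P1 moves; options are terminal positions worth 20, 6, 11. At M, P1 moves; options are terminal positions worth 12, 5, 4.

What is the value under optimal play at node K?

L: max(20, 6, 11) = 20
M: max(12, 5, 4) = 12
K: min(20, 12, 9) = 9

9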